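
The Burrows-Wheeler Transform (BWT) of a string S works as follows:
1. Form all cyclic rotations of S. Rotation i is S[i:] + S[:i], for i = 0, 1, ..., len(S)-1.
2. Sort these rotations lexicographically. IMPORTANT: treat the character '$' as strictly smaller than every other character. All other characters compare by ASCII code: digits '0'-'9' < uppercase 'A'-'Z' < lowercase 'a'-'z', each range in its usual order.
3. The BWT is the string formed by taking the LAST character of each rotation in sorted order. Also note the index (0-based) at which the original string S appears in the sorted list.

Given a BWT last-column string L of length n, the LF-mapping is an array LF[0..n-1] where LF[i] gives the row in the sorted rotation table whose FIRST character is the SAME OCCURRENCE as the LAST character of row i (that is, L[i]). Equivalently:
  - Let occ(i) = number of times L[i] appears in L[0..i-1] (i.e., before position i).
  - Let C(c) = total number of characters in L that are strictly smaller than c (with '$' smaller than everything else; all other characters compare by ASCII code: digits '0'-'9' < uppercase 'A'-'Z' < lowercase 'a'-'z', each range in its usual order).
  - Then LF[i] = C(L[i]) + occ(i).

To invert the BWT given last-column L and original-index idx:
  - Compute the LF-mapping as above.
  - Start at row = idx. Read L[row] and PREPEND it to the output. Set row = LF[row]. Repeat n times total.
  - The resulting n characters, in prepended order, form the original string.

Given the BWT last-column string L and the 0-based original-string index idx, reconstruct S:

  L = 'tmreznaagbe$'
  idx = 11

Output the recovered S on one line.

LF mapping: 10 7 9 4 11 8 1 2 6 3 5 0
Walk LF starting at row 11, prepending L[row]:
  step 1: row=11, L[11]='$', prepend. Next row=LF[11]=0
  step 2: row=0, L[0]='t', prepend. Next row=LF[0]=10
  step 3: row=10, L[10]='e', prepend. Next row=LF[10]=5
  step 4: row=5, L[5]='n', prepend. Next row=LF[5]=8
  step 5: row=8, L[8]='g', prepend. Next row=LF[8]=6
  step 6: row=6, L[6]='a', prepend. Next row=LF[6]=1
  step 7: row=1, L[1]='m', prepend. Next row=LF[1]=7
  step 8: row=7, L[7]='a', prepend. Next row=LF[7]=2
  step 9: row=2, L[2]='r', prepend. Next row=LF[2]=9
  step 10: row=9, L[9]='b', prepend. Next row=LF[9]=3
  step 11: row=3, L[3]='e', prepend. Next row=LF[3]=4
  step 12: row=4, L[4]='z', prepend. Next row=LF[4]=11
Reversed output: zebramagnet$

Answer: zebramagnet$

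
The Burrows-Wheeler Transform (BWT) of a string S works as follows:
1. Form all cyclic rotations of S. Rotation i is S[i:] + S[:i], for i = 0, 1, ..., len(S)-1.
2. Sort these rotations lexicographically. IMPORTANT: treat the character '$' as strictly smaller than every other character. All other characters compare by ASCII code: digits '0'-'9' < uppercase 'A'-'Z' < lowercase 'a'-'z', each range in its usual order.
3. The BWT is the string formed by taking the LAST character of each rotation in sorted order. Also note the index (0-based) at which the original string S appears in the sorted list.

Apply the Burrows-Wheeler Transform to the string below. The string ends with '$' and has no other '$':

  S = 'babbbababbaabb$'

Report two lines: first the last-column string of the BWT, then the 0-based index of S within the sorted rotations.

Answer: bbbabbbbba$aaba
10

Derivation:
All 15 rotations (rotation i = S[i:]+S[:i]):
  rot[0] = babbbababbaabb$
  rot[1] = abbbababbaabb$b
  rot[2] = bbbababbaabb$ba
  rot[3] = bbababbaabb$bab
  rot[4] = bababbaabb$babb
  rot[5] = ababbaabb$babbb
  rot[6] = babbaabb$babbba
  rot[7] = abbaabb$babbbab
  rot[8] = bbaabb$babbbaba
  rot[9] = baabb$babbbabab
  rot[10] = aabb$babbbababb
  rot[11] = abb$babbbababba
  rot[12] = bb$babbbababbaa
  rot[13] = b$babbbababbaab
  rot[14] = $babbbababbaabb
Sorted (with $ < everything):
  sorted[0] = $babbbababbaabb  (last char: 'b')
  sorted[1] = aabb$babbbababb  (last char: 'b')
  sorted[2] = ababbaabb$babbb  (last char: 'b')
  sorted[3] = abb$babbbababba  (last char: 'a')
  sorted[4] = abbaabb$babbbab  (last char: 'b')
  sorted[5] = abbbababbaabb$b  (last char: 'b')
  sorted[6] = b$babbbababbaab  (last char: 'b')
  sorted[7] = baabb$babbbabab  (last char: 'b')
  sorted[8] = bababbaabb$babb  (last char: 'b')
  sorted[9] = babbaabb$babbba  (last char: 'a')
  sorted[10] = babbbababbaabb$  (last char: '$')
  sorted[11] = bb$babbbababbaa  (last char: 'a')
  sorted[12] = bbaabb$babbbaba  (last char: 'a')
  sorted[13] = bbababbaabb$bab  (last char: 'b')
  sorted[14] = bbbababbaabb$ba  (last char: 'a')
Last column: bbbabbbbba$aaba
Original string S is at sorted index 10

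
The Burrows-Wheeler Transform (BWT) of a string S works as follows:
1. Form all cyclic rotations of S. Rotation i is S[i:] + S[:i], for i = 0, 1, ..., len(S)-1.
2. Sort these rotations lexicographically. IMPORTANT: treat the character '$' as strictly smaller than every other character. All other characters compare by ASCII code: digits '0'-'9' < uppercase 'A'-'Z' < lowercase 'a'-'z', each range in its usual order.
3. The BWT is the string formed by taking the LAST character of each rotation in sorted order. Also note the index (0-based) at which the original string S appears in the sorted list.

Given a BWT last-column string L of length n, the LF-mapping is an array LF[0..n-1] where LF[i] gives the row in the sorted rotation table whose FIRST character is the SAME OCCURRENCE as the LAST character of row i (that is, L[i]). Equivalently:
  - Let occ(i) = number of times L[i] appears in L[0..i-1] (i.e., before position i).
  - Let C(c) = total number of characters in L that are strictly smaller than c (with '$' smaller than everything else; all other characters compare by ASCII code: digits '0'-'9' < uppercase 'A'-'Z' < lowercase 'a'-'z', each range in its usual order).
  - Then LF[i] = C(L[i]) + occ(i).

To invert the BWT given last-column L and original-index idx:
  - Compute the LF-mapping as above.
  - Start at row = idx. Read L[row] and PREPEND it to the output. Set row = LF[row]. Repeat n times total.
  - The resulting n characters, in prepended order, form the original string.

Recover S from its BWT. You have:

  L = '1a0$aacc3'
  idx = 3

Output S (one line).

Answer: 3ccaaa01$

Derivation:
LF mapping: 2 4 1 0 5 6 7 8 3
Walk LF starting at row 3, prepending L[row]:
  step 1: row=3, L[3]='$', prepend. Next row=LF[3]=0
  step 2: row=0, L[0]='1', prepend. Next row=LF[0]=2
  step 3: row=2, L[2]='0', prepend. Next row=LF[2]=1
  step 4: row=1, L[1]='a', prepend. Next row=LF[1]=4
  step 5: row=4, L[4]='a', prepend. Next row=LF[4]=5
  step 6: row=5, L[5]='a', prepend. Next row=LF[5]=6
  step 7: row=6, L[6]='c', prepend. Next row=LF[6]=7
  step 8: row=7, L[7]='c', prepend. Next row=LF[7]=8
  step 9: row=8, L[8]='3', prepend. Next row=LF[8]=3
Reversed output: 3ccaaa01$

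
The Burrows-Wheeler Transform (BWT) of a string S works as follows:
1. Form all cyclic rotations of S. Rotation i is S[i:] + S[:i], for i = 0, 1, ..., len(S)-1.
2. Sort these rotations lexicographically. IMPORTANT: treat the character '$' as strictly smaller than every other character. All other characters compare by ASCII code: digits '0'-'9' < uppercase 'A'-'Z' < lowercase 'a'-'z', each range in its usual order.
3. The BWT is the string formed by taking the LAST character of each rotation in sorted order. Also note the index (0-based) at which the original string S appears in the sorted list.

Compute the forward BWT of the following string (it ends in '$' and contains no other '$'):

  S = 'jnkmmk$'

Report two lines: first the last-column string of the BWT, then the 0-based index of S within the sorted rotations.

All 7 rotations (rotation i = S[i:]+S[:i]):
  rot[0] = jnkmmk$
  rot[1] = nkmmk$j
  rot[2] = kmmk$jn
  rot[3] = mmk$jnk
  rot[4] = mk$jnkm
  rot[5] = k$jnkmm
  rot[6] = $jnkmmk
Sorted (with $ < everything):
  sorted[0] = $jnkmmk  (last char: 'k')
  sorted[1] = jnkmmk$  (last char: '$')
  sorted[2] = k$jnkmm  (last char: 'm')
  sorted[3] = kmmk$jn  (last char: 'n')
  sorted[4] = mk$jnkm  (last char: 'm')
  sorted[5] = mmk$jnk  (last char: 'k')
  sorted[6] = nkmmk$j  (last char: 'j')
Last column: k$mnmkj
Original string S is at sorted index 1

Answer: k$mnmkj
1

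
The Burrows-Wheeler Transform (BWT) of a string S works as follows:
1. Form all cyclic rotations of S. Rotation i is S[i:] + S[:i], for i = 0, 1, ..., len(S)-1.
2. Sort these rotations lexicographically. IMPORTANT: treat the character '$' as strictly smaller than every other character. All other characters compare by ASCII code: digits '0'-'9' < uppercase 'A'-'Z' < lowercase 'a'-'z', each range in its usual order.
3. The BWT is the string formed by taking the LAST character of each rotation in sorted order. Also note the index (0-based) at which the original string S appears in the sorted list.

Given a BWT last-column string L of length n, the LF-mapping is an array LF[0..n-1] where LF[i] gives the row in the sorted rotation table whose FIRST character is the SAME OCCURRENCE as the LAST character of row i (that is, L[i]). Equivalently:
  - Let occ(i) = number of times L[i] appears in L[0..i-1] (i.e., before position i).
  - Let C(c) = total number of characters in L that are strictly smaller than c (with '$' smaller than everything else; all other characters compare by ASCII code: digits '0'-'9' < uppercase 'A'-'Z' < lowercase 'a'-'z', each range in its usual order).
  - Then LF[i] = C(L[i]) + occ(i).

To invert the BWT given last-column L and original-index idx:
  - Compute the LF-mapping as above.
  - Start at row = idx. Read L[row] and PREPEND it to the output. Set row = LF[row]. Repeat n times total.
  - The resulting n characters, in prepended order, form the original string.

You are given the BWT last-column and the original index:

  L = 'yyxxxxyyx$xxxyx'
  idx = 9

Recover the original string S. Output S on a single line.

Answer: xyyxyxxxxxxyxy$

Derivation:
LF mapping: 10 11 1 2 3 4 12 13 5 0 6 7 8 14 9
Walk LF starting at row 9, prepending L[row]:
  step 1: row=9, L[9]='$', prepend. Next row=LF[9]=0
  step 2: row=0, L[0]='y', prepend. Next row=LF[0]=10
  step 3: row=10, L[10]='x', prepend. Next row=LF[10]=6
  step 4: row=6, L[6]='y', prepend. Next row=LF[6]=12
  step 5: row=12, L[12]='x', prepend. Next row=LF[12]=8
  step 6: row=8, L[8]='x', prepend. Next row=LF[8]=5
  step 7: row=5, L[5]='x', prepend. Next row=LF[5]=4
  step 8: row=4, L[4]='x', prepend. Next row=LF[4]=3
  step 9: row=3, L[3]='x', prepend. Next row=LF[3]=2
  step 10: row=2, L[2]='x', prepend. Next row=LF[2]=1
  step 11: row=1, L[1]='y', prepend. Next row=LF[1]=11
  step 12: row=11, L[11]='x', prepend. Next row=LF[11]=7
  step 13: row=7, L[7]='y', prepend. Next row=LF[7]=13
  step 14: row=13, L[13]='y', prepend. Next row=LF[13]=14
  step 15: row=14, L[14]='x', prepend. Next row=LF[14]=9
Reversed output: xyyxyxxxxxxyxy$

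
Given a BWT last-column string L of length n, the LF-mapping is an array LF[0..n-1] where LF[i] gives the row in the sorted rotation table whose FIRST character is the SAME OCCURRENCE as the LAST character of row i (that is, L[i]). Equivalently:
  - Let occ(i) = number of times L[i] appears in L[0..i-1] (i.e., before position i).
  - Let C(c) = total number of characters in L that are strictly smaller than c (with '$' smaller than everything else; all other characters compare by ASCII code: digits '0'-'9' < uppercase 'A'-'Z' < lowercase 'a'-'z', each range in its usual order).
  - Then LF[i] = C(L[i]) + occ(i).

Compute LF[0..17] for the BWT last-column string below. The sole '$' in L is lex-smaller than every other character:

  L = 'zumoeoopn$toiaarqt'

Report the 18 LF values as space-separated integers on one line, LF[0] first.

Char counts: '$':1, 'a':2, 'e':1, 'i':1, 'm':1, 'n':1, 'o':4, 'p':1, 'q':1, 'r':1, 't':2, 'u':1, 'z':1
C (first-col start): C('$')=0, C('a')=1, C('e')=3, C('i')=4, C('m')=5, C('n')=6, C('o')=7, C('p')=11, C('q')=12, C('r')=13, C('t')=14, C('u')=16, C('z')=17
L[0]='z': occ=0, LF[0]=C('z')+0=17+0=17
L[1]='u': occ=0, LF[1]=C('u')+0=16+0=16
L[2]='m': occ=0, LF[2]=C('m')+0=5+0=5
L[3]='o': occ=0, LF[3]=C('o')+0=7+0=7
L[4]='e': occ=0, LF[4]=C('e')+0=3+0=3
L[5]='o': occ=1, LF[5]=C('o')+1=7+1=8
L[6]='o': occ=2, LF[6]=C('o')+2=7+2=9
L[7]='p': occ=0, LF[7]=C('p')+0=11+0=11
L[8]='n': occ=0, LF[8]=C('n')+0=6+0=6
L[9]='$': occ=0, LF[9]=C('$')+0=0+0=0
L[10]='t': occ=0, LF[10]=C('t')+0=14+0=14
L[11]='o': occ=3, LF[11]=C('o')+3=7+3=10
L[12]='i': occ=0, LF[12]=C('i')+0=4+0=4
L[13]='a': occ=0, LF[13]=C('a')+0=1+0=1
L[14]='a': occ=1, LF[14]=C('a')+1=1+1=2
L[15]='r': occ=0, LF[15]=C('r')+0=13+0=13
L[16]='q': occ=0, LF[16]=C('q')+0=12+0=12
L[17]='t': occ=1, LF[17]=C('t')+1=14+1=15

Answer: 17 16 5 7 3 8 9 11 6 0 14 10 4 1 2 13 12 15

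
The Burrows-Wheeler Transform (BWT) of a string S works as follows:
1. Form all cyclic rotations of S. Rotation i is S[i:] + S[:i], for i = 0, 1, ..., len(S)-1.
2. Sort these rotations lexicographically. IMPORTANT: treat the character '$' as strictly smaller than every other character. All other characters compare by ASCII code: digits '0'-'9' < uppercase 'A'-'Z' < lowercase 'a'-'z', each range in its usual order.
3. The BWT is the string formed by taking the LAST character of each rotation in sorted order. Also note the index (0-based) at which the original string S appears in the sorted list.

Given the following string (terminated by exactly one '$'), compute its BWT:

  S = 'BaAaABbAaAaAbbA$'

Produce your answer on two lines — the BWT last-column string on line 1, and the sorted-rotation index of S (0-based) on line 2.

Answer: Abaabaa$AABAAbBA
7

Derivation:
All 16 rotations (rotation i = S[i:]+S[:i]):
  rot[0] = BaAaABbAaAaAbbA$
  rot[1] = aAaABbAaAaAbbA$B
  rot[2] = AaABbAaAaAbbA$Ba
  rot[3] = aABbAaAaAbbA$BaA
  rot[4] = ABbAaAaAbbA$BaAa
  rot[5] = BbAaAaAbbA$BaAaA
  rot[6] = bAaAaAbbA$BaAaAB
  rot[7] = AaAaAbbA$BaAaABb
  rot[8] = aAaAbbA$BaAaABbA
  rot[9] = AaAbbA$BaAaABbAa
  rot[10] = aAbbA$BaAaABbAaA
  rot[11] = AbbA$BaAaABbAaAa
  rot[12] = bbA$BaAaABbAaAaA
  rot[13] = bA$BaAaABbAaAaAb
  rot[14] = A$BaAaABbAaAaAbb
  rot[15] = $BaAaABbAaAaAbbA
Sorted (with $ < everything):
  sorted[0] = $BaAaABbAaAaAbbA  (last char: 'A')
  sorted[1] = A$BaAaABbAaAaAbb  (last char: 'b')
  sorted[2] = ABbAaAaAbbA$BaAa  (last char: 'a')
  sorted[3] = AaABbAaAaAbbA$Ba  (last char: 'a')
  sorted[4] = AaAaAbbA$BaAaABb  (last char: 'b')
  sorted[5] = AaAbbA$BaAaABbAa  (last char: 'a')
  sorted[6] = AbbA$BaAaABbAaAa  (last char: 'a')
  sorted[7] = BaAaABbAaAaAbbA$  (last char: '$')
  sorted[8] = BbAaAaAbbA$BaAaA  (last char: 'A')
  sorted[9] = aABbAaAaAbbA$BaA  (last char: 'A')
  sorted[10] = aAaABbAaAaAbbA$B  (last char: 'B')
  sorted[11] = aAaAbbA$BaAaABbA  (last char: 'A')
  sorted[12] = aAbbA$BaAaABbAaA  (last char: 'A')
  sorted[13] = bA$BaAaABbAaAaAb  (last char: 'b')
  sorted[14] = bAaAaAbbA$BaAaAB  (last char: 'B')
  sorted[15] = bbA$BaAaABbAaAaA  (last char: 'A')
Last column: Abaabaa$AABAAbBA
Original string S is at sorted index 7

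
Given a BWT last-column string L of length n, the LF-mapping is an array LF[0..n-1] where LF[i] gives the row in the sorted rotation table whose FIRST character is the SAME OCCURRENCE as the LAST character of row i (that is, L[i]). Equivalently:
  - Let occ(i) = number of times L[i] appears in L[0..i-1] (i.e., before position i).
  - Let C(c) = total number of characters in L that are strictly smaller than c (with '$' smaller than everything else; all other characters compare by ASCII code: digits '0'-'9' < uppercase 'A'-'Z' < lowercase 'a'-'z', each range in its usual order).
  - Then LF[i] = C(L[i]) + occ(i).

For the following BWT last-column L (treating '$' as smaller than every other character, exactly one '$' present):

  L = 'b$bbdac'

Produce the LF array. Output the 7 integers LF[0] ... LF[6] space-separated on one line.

Answer: 2 0 3 4 6 1 5

Derivation:
Char counts: '$':1, 'a':1, 'b':3, 'c':1, 'd':1
C (first-col start): C('$')=0, C('a')=1, C('b')=2, C('c')=5, C('d')=6
L[0]='b': occ=0, LF[0]=C('b')+0=2+0=2
L[1]='$': occ=0, LF[1]=C('$')+0=0+0=0
L[2]='b': occ=1, LF[2]=C('b')+1=2+1=3
L[3]='b': occ=2, LF[3]=C('b')+2=2+2=4
L[4]='d': occ=0, LF[4]=C('d')+0=6+0=6
L[5]='a': occ=0, LF[5]=C('a')+0=1+0=1
L[6]='c': occ=0, LF[6]=C('c')+0=5+0=5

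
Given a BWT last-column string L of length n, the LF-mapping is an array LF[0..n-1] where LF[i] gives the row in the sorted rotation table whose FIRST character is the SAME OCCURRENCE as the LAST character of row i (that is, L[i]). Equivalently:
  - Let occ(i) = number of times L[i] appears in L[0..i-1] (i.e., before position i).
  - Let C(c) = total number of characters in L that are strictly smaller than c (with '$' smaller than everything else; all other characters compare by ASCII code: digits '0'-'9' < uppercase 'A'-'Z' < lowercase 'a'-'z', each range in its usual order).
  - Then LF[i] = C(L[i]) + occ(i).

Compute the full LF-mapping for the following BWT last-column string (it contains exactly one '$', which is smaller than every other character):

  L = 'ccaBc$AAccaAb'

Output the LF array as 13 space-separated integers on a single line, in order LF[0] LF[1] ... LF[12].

Answer: 8 9 5 4 10 0 1 2 11 12 6 3 7

Derivation:
Char counts: '$':1, 'A':3, 'B':1, 'a':2, 'b':1, 'c':5
C (first-col start): C('$')=0, C('A')=1, C('B')=4, C('a')=5, C('b')=7, C('c')=8
L[0]='c': occ=0, LF[0]=C('c')+0=8+0=8
L[1]='c': occ=1, LF[1]=C('c')+1=8+1=9
L[2]='a': occ=0, LF[2]=C('a')+0=5+0=5
L[3]='B': occ=0, LF[3]=C('B')+0=4+0=4
L[4]='c': occ=2, LF[4]=C('c')+2=8+2=10
L[5]='$': occ=0, LF[5]=C('$')+0=0+0=0
L[6]='A': occ=0, LF[6]=C('A')+0=1+0=1
L[7]='A': occ=1, LF[7]=C('A')+1=1+1=2
L[8]='c': occ=3, LF[8]=C('c')+3=8+3=11
L[9]='c': occ=4, LF[9]=C('c')+4=8+4=12
L[10]='a': occ=1, LF[10]=C('a')+1=5+1=6
L[11]='A': occ=2, LF[11]=C('A')+2=1+2=3
L[12]='b': occ=0, LF[12]=C('b')+0=7+0=7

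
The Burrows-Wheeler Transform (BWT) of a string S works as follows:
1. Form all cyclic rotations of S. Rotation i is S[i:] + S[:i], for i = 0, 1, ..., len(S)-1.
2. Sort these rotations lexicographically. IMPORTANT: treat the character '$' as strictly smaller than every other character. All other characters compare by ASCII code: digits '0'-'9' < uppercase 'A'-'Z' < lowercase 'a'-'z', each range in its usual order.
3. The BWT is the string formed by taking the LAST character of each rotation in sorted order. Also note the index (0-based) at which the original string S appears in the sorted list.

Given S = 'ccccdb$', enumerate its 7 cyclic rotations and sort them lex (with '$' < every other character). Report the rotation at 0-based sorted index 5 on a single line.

Answer: cdb$ccc

Derivation:
All 7 rotations (rotation i = S[i:]+S[:i]):
  rot[0] = ccccdb$
  rot[1] = cccdb$c
  rot[2] = ccdb$cc
  rot[3] = cdb$ccc
  rot[4] = db$cccc
  rot[5] = b$ccccd
  rot[6] = $ccccdb
Sorted (with $ < everything):
  sorted[0] = $ccccdb
  sorted[1] = b$ccccd
  sorted[2] = ccccdb$
  sorted[3] = cccdb$c
  sorted[4] = ccdb$cc
  sorted[5] = cdb$ccc
  sorted[6] = db$cccc
sorted[5] = cdb$ccc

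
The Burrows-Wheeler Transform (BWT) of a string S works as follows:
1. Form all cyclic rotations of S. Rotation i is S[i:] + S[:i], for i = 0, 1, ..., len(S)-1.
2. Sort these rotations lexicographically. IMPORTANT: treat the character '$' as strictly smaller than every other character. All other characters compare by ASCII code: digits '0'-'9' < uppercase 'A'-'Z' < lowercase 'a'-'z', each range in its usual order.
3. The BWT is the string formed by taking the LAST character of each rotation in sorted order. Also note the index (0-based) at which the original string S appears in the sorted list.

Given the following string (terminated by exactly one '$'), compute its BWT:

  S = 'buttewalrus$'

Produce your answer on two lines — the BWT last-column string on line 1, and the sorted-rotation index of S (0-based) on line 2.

All 12 rotations (rotation i = S[i:]+S[:i]):
  rot[0] = buttewalrus$
  rot[1] = uttewalrus$b
  rot[2] = ttewalrus$bu
  rot[3] = tewalrus$but
  rot[4] = ewalrus$butt
  rot[5] = walrus$butte
  rot[6] = alrus$buttew
  rot[7] = lrus$buttewa
  rot[8] = rus$buttewal
  rot[9] = us$buttewalr
  rot[10] = s$buttewalru
  rot[11] = $buttewalrus
Sorted (with $ < everything):
  sorted[0] = $buttewalrus  (last char: 's')
  sorted[1] = alrus$buttew  (last char: 'w')
  sorted[2] = buttewalrus$  (last char: '$')
  sorted[3] = ewalrus$butt  (last char: 't')
  sorted[4] = lrus$buttewa  (last char: 'a')
  sorted[5] = rus$buttewal  (last char: 'l')
  sorted[6] = s$buttewalru  (last char: 'u')
  sorted[7] = tewalrus$but  (last char: 't')
  sorted[8] = ttewalrus$bu  (last char: 'u')
  sorted[9] = us$buttewalr  (last char: 'r')
  sorted[10] = uttewalrus$b  (last char: 'b')
  sorted[11] = walrus$butte  (last char: 'e')
Last column: sw$taluturbe
Original string S is at sorted index 2

Answer: sw$taluturbe
2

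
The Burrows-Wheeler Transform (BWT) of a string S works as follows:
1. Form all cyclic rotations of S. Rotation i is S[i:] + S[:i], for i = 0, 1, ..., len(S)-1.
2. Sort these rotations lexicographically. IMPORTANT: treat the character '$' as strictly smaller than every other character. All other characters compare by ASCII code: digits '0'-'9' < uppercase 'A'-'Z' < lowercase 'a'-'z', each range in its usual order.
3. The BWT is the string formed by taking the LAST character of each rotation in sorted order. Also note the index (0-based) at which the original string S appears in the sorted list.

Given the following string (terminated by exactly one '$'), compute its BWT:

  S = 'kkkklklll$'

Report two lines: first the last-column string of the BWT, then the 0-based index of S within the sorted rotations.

All 10 rotations (rotation i = S[i:]+S[:i]):
  rot[0] = kkkklklll$
  rot[1] = kkklklll$k
  rot[2] = kklklll$kk
  rot[3] = klklll$kkk
  rot[4] = lklll$kkkk
  rot[5] = klll$kkkkl
  rot[6] = lll$kkkklk
  rot[7] = ll$kkkklkl
  rot[8] = l$kkkklkll
  rot[9] = $kkkklklll
Sorted (with $ < everything):
  sorted[0] = $kkkklklll  (last char: 'l')
  sorted[1] = kkkklklll$  (last char: '$')
  sorted[2] = kkklklll$k  (last char: 'k')
  sorted[3] = kklklll$kk  (last char: 'k')
  sorted[4] = klklll$kkk  (last char: 'k')
  sorted[5] = klll$kkkkl  (last char: 'l')
  sorted[6] = l$kkkklkll  (last char: 'l')
  sorted[7] = lklll$kkkk  (last char: 'k')
  sorted[8] = ll$kkkklkl  (last char: 'l')
  sorted[9] = lll$kkkklk  (last char: 'k')
Last column: l$kkkllklk
Original string S is at sorted index 1

Answer: l$kkkllklk
1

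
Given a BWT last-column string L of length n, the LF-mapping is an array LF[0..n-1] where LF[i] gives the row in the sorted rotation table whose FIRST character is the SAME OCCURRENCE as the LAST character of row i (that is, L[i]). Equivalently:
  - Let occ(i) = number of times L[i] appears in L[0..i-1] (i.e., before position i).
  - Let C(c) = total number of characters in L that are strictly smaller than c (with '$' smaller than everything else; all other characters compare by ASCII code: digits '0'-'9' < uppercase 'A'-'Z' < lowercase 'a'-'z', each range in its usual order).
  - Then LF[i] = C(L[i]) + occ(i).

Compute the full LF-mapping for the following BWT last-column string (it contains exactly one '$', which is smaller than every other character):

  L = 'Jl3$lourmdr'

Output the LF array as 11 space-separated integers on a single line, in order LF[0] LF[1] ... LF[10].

Char counts: '$':1, '3':1, 'J':1, 'd':1, 'l':2, 'm':1, 'o':1, 'r':2, 'u':1
C (first-col start): C('$')=0, C('3')=1, C('J')=2, C('d')=3, C('l')=4, C('m')=6, C('o')=7, C('r')=8, C('u')=10
L[0]='J': occ=0, LF[0]=C('J')+0=2+0=2
L[1]='l': occ=0, LF[1]=C('l')+0=4+0=4
L[2]='3': occ=0, LF[2]=C('3')+0=1+0=1
L[3]='$': occ=0, LF[3]=C('$')+0=0+0=0
L[4]='l': occ=1, LF[4]=C('l')+1=4+1=5
L[5]='o': occ=0, LF[5]=C('o')+0=7+0=7
L[6]='u': occ=0, LF[6]=C('u')+0=10+0=10
L[7]='r': occ=0, LF[7]=C('r')+0=8+0=8
L[8]='m': occ=0, LF[8]=C('m')+0=6+0=6
L[9]='d': occ=0, LF[9]=C('d')+0=3+0=3
L[10]='r': occ=1, LF[10]=C('r')+1=8+1=9

Answer: 2 4 1 0 5 7 10 8 6 3 9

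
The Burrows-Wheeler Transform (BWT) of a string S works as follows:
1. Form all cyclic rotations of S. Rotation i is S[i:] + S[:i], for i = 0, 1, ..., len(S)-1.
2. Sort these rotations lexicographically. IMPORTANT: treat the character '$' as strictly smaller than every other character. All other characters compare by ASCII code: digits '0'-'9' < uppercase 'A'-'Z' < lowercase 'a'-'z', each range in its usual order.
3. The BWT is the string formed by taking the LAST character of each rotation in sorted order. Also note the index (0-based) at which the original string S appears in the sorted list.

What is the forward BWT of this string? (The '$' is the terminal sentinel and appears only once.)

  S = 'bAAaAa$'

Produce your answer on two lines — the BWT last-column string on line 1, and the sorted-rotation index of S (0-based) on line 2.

All 7 rotations (rotation i = S[i:]+S[:i]):
  rot[0] = bAAaAa$
  rot[1] = AAaAa$b
  rot[2] = AaAa$bA
  rot[3] = aAa$bAA
  rot[4] = Aa$bAAa
  rot[5] = a$bAAaA
  rot[6] = $bAAaAa
Sorted (with $ < everything):
  sorted[0] = $bAAaAa  (last char: 'a')
  sorted[1] = AAaAa$b  (last char: 'b')
  sorted[2] = Aa$bAAa  (last char: 'a')
  sorted[3] = AaAa$bA  (last char: 'A')
  sorted[4] = a$bAAaA  (last char: 'A')
  sorted[5] = aAa$bAA  (last char: 'A')
  sorted[6] = bAAaAa$  (last char: '$')
Last column: abaAAA$
Original string S is at sorted index 6

Answer: abaAAA$
6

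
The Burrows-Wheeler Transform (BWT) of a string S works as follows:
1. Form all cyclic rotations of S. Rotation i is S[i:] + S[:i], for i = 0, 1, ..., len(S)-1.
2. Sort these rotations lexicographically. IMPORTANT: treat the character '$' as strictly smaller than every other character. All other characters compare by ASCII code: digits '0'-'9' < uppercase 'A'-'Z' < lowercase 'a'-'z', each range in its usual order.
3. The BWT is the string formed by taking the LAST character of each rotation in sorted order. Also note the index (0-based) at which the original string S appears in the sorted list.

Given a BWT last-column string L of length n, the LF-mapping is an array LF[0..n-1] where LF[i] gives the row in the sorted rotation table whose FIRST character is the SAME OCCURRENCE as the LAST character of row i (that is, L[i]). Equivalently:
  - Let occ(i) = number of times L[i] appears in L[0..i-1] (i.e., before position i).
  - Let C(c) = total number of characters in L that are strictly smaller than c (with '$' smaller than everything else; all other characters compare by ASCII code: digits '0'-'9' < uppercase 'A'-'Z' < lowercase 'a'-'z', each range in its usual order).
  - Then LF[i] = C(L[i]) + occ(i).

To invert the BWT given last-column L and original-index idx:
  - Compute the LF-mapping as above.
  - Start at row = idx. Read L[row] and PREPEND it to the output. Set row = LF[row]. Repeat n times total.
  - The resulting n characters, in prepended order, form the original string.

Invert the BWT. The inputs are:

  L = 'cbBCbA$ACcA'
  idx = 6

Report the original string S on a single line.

Answer: CbBAbACAcc$

Derivation:
LF mapping: 9 7 4 5 8 1 0 2 6 10 3
Walk LF starting at row 6, prepending L[row]:
  step 1: row=6, L[6]='$', prepend. Next row=LF[6]=0
  step 2: row=0, L[0]='c', prepend. Next row=LF[0]=9
  step 3: row=9, L[9]='c', prepend. Next row=LF[9]=10
  step 4: row=10, L[10]='A', prepend. Next row=LF[10]=3
  step 5: row=3, L[3]='C', prepend. Next row=LF[3]=5
  step 6: row=5, L[5]='A', prepend. Next row=LF[5]=1
  step 7: row=1, L[1]='b', prepend. Next row=LF[1]=7
  step 8: row=7, L[7]='A', prepend. Next row=LF[7]=2
  step 9: row=2, L[2]='B', prepend. Next row=LF[2]=4
  step 10: row=4, L[4]='b', prepend. Next row=LF[4]=8
  step 11: row=8, L[8]='C', prepend. Next row=LF[8]=6
Reversed output: CbBAbACAcc$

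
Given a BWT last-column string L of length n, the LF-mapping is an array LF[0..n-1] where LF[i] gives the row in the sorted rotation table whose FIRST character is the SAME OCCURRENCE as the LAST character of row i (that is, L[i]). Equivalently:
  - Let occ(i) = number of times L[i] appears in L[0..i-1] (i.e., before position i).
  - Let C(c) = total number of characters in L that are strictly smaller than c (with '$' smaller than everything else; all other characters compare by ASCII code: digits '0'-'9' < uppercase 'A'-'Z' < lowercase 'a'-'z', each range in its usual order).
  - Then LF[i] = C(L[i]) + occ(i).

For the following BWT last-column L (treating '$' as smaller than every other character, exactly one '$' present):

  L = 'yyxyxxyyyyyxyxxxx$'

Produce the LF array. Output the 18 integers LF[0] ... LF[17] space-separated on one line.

Answer: 9 10 1 11 2 3 12 13 14 15 16 4 17 5 6 7 8 0

Derivation:
Char counts: '$':1, 'x':8, 'y':9
C (first-col start): C('$')=0, C('x')=1, C('y')=9
L[0]='y': occ=0, LF[0]=C('y')+0=9+0=9
L[1]='y': occ=1, LF[1]=C('y')+1=9+1=10
L[2]='x': occ=0, LF[2]=C('x')+0=1+0=1
L[3]='y': occ=2, LF[3]=C('y')+2=9+2=11
L[4]='x': occ=1, LF[4]=C('x')+1=1+1=2
L[5]='x': occ=2, LF[5]=C('x')+2=1+2=3
L[6]='y': occ=3, LF[6]=C('y')+3=9+3=12
L[7]='y': occ=4, LF[7]=C('y')+4=9+4=13
L[8]='y': occ=5, LF[8]=C('y')+5=9+5=14
L[9]='y': occ=6, LF[9]=C('y')+6=9+6=15
L[10]='y': occ=7, LF[10]=C('y')+7=9+7=16
L[11]='x': occ=3, LF[11]=C('x')+3=1+3=4
L[12]='y': occ=8, LF[12]=C('y')+8=9+8=17
L[13]='x': occ=4, LF[13]=C('x')+4=1+4=5
L[14]='x': occ=5, LF[14]=C('x')+5=1+5=6
L[15]='x': occ=6, LF[15]=C('x')+6=1+6=7
L[16]='x': occ=7, LF[16]=C('x')+7=1+7=8
L[17]='$': occ=0, LF[17]=C('$')+0=0+0=0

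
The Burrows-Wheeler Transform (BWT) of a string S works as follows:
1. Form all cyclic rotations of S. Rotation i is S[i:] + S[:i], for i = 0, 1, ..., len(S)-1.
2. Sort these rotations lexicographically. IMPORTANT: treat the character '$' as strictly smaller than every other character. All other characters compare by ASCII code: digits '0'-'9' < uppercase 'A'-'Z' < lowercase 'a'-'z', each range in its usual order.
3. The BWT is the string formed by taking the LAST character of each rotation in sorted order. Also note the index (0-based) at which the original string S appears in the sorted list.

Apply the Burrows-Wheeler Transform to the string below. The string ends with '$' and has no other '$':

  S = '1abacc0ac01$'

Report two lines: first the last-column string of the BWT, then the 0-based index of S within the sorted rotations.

Answer: 1cc0$10baaca
4

Derivation:
All 12 rotations (rotation i = S[i:]+S[:i]):
  rot[0] = 1abacc0ac01$
  rot[1] = abacc0ac01$1
  rot[2] = bacc0ac01$1a
  rot[3] = acc0ac01$1ab
  rot[4] = cc0ac01$1aba
  rot[5] = c0ac01$1abac
  rot[6] = 0ac01$1abacc
  rot[7] = ac01$1abacc0
  rot[8] = c01$1abacc0a
  rot[9] = 01$1abacc0ac
  rot[10] = 1$1abacc0ac0
  rot[11] = $1abacc0ac01
Sorted (with $ < everything):
  sorted[0] = $1abacc0ac01  (last char: '1')
  sorted[1] = 01$1abacc0ac  (last char: 'c')
  sorted[2] = 0ac01$1abacc  (last char: 'c')
  sorted[3] = 1$1abacc0ac0  (last char: '0')
  sorted[4] = 1abacc0ac01$  (last char: '$')
  sorted[5] = abacc0ac01$1  (last char: '1')
  sorted[6] = ac01$1abacc0  (last char: '0')
  sorted[7] = acc0ac01$1ab  (last char: 'b')
  sorted[8] = bacc0ac01$1a  (last char: 'a')
  sorted[9] = c01$1abacc0a  (last char: 'a')
  sorted[10] = c0ac01$1abac  (last char: 'c')
  sorted[11] = cc0ac01$1aba  (last char: 'a')
Last column: 1cc0$10baaca
Original string S is at sorted index 4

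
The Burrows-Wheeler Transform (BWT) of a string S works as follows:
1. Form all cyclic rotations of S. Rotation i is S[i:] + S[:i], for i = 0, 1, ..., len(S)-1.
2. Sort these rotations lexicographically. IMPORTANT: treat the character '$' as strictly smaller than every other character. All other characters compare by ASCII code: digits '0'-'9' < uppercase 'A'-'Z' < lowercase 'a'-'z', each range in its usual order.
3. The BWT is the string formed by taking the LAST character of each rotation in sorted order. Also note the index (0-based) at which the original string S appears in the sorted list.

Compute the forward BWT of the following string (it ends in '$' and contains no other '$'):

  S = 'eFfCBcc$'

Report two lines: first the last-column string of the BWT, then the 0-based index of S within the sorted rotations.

All 8 rotations (rotation i = S[i:]+S[:i]):
  rot[0] = eFfCBcc$
  rot[1] = FfCBcc$e
  rot[2] = fCBcc$eF
  rot[3] = CBcc$eFf
  rot[4] = Bcc$eFfC
  rot[5] = cc$eFfCB
  rot[6] = c$eFfCBc
  rot[7] = $eFfCBcc
Sorted (with $ < everything):
  sorted[0] = $eFfCBcc  (last char: 'c')
  sorted[1] = Bcc$eFfC  (last char: 'C')
  sorted[2] = CBcc$eFf  (last char: 'f')
  sorted[3] = FfCBcc$e  (last char: 'e')
  sorted[4] = c$eFfCBc  (last char: 'c')
  sorted[5] = cc$eFfCB  (last char: 'B')
  sorted[6] = eFfCBcc$  (last char: '$')
  sorted[7] = fCBcc$eF  (last char: 'F')
Last column: cCfecB$F
Original string S is at sorted index 6

Answer: cCfecB$F
6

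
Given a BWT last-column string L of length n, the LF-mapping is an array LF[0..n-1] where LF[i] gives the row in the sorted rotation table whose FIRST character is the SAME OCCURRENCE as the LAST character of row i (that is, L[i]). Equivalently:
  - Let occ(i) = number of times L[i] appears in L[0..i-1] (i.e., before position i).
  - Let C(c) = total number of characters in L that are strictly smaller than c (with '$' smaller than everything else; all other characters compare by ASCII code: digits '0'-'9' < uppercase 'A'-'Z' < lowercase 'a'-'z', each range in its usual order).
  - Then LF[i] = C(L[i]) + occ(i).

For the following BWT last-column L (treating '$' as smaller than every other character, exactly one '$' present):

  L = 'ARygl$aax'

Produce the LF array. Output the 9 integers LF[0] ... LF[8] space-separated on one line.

Char counts: '$':1, 'A':1, 'R':1, 'a':2, 'g':1, 'l':1, 'x':1, 'y':1
C (first-col start): C('$')=0, C('A')=1, C('R')=2, C('a')=3, C('g')=5, C('l')=6, C('x')=7, C('y')=8
L[0]='A': occ=0, LF[0]=C('A')+0=1+0=1
L[1]='R': occ=0, LF[1]=C('R')+0=2+0=2
L[2]='y': occ=0, LF[2]=C('y')+0=8+0=8
L[3]='g': occ=0, LF[3]=C('g')+0=5+0=5
L[4]='l': occ=0, LF[4]=C('l')+0=6+0=6
L[5]='$': occ=0, LF[5]=C('$')+0=0+0=0
L[6]='a': occ=0, LF[6]=C('a')+0=3+0=3
L[7]='a': occ=1, LF[7]=C('a')+1=3+1=4
L[8]='x': occ=0, LF[8]=C('x')+0=7+0=7

Answer: 1 2 8 5 6 0 3 4 7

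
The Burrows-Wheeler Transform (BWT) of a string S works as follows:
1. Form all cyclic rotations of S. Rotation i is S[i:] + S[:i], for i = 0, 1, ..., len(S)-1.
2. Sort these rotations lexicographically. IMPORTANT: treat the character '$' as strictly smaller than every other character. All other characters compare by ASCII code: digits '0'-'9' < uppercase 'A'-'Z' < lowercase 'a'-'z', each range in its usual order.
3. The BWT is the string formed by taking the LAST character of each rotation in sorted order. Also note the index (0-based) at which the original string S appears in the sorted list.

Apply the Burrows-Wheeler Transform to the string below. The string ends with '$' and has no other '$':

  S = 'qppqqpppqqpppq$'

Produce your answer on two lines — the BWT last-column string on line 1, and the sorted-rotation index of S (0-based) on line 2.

Answer: qqqppqppppqq$pp
12

Derivation:
All 15 rotations (rotation i = S[i:]+S[:i]):
  rot[0] = qppqqpppqqpppq$
  rot[1] = ppqqpppqqpppq$q
  rot[2] = pqqpppqqpppq$qp
  rot[3] = qqpppqqpppq$qpp
  rot[4] = qpppqqpppq$qppq
  rot[5] = pppqqpppq$qppqq
  rot[6] = ppqqpppq$qppqqp
  rot[7] = pqqpppq$qppqqpp
  rot[8] = qqpppq$qppqqppp
  rot[9] = qpppq$qppqqpppq
  rot[10] = pppq$qppqqpppqq
  rot[11] = ppq$qppqqpppqqp
  rot[12] = pq$qppqqpppqqpp
  rot[13] = q$qppqqpppqqppp
  rot[14] = $qppqqpppqqpppq
Sorted (with $ < everything):
  sorted[0] = $qppqqpppqqpppq  (last char: 'q')
  sorted[1] = pppq$qppqqpppqq  (last char: 'q')
  sorted[2] = pppqqpppq$qppqq  (last char: 'q')
  sorted[3] = ppq$qppqqpppqqp  (last char: 'p')
  sorted[4] = ppqqpppq$qppqqp  (last char: 'p')
  sorted[5] = ppqqpppqqpppq$q  (last char: 'q')
  sorted[6] = pq$qppqqpppqqpp  (last char: 'p')
  sorted[7] = pqqpppq$qppqqpp  (last char: 'p')
  sorted[8] = pqqpppqqpppq$qp  (last char: 'p')
  sorted[9] = q$qppqqpppqqppp  (last char: 'p')
  sorted[10] = qpppq$qppqqpppq  (last char: 'q')
  sorted[11] = qpppqqpppq$qppq  (last char: 'q')
  sorted[12] = qppqqpppqqpppq$  (last char: '$')
  sorted[13] = qqpppq$qppqqppp  (last char: 'p')
  sorted[14] = qqpppqqpppq$qpp  (last char: 'p')
Last column: qqqppqppppqq$pp
Original string S is at sorted index 12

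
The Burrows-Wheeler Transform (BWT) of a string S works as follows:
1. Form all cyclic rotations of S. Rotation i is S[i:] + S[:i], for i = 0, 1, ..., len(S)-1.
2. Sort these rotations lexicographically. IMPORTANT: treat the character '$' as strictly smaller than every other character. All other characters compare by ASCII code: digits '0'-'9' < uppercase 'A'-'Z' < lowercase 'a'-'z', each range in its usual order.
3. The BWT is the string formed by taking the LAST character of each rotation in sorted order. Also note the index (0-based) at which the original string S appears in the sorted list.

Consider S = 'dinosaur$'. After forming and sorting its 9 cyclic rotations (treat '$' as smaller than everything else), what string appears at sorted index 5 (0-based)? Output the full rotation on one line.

Answer: osaur$din

Derivation:
All 9 rotations (rotation i = S[i:]+S[:i]):
  rot[0] = dinosaur$
  rot[1] = inosaur$d
  rot[2] = nosaur$di
  rot[3] = osaur$din
  rot[4] = saur$dino
  rot[5] = aur$dinos
  rot[6] = ur$dinosa
  rot[7] = r$dinosau
  rot[8] = $dinosaur
Sorted (with $ < everything):
  sorted[0] = $dinosaur
  sorted[1] = aur$dinos
  sorted[2] = dinosaur$
  sorted[3] = inosaur$d
  sorted[4] = nosaur$di
  sorted[5] = osaur$din
  sorted[6] = r$dinosau
  sorted[7] = saur$dino
  sorted[8] = ur$dinosa
sorted[5] = osaur$din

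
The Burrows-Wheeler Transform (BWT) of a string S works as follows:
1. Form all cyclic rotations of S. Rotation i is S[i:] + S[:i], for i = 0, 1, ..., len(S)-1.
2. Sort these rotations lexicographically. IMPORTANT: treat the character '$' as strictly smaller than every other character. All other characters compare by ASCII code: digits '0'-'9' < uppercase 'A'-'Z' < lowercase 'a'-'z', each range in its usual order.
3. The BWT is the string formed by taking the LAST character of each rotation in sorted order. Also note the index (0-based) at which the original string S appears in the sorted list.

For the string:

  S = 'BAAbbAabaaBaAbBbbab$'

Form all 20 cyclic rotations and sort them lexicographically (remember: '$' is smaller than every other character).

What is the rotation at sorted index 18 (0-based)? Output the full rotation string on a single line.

All 20 rotations (rotation i = S[i:]+S[:i]):
  rot[0] = BAAbbAabaaBaAbBbbab$
  rot[1] = AAbbAabaaBaAbBbbab$B
  rot[2] = AbbAabaaBaAbBbbab$BA
  rot[3] = bbAabaaBaAbBbbab$BAA
  rot[4] = bAabaaBaAbBbbab$BAAb
  rot[5] = AabaaBaAbBbbab$BAAbb
  rot[6] = abaaBaAbBbbab$BAAbbA
  rot[7] = baaBaAbBbbab$BAAbbAa
  rot[8] = aaBaAbBbbab$BAAbbAab
  rot[9] = aBaAbBbbab$BAAbbAaba
  rot[10] = BaAbBbbab$BAAbbAabaa
  rot[11] = aAbBbbab$BAAbbAabaaB
  rot[12] = AbBbbab$BAAbbAabaaBa
  rot[13] = bBbbab$BAAbbAabaaBaA
  rot[14] = Bbbab$BAAbbAabaaBaAb
  rot[15] = bbab$BAAbbAabaaBaAbB
  rot[16] = bab$BAAbbAabaaBaAbBb
  rot[17] = ab$BAAbbAabaaBaAbBbb
  rot[18] = b$BAAbbAabaaBaAbBbba
  rot[19] = $BAAbbAabaaBaAbBbbab
Sorted (with $ < everything):
  sorted[0] = $BAAbbAabaaBaAbBbbab
  sorted[1] = AAbbAabaaBaAbBbbab$B
  sorted[2] = AabaaBaAbBbbab$BAAbb
  sorted[3] = AbBbbab$BAAbbAabaaBa
  sorted[4] = AbbAabaaBaAbBbbab$BA
  sorted[5] = BAAbbAabaaBaAbBbbab$
  sorted[6] = BaAbBbbab$BAAbbAabaa
  sorted[7] = Bbbab$BAAbbAabaaBaAb
  sorted[8] = aAbBbbab$BAAbbAabaaB
  sorted[9] = aBaAbBbbab$BAAbbAaba
  sorted[10] = aaBaAbBbbab$BAAbbAab
  sorted[11] = ab$BAAbbAabaaBaAbBbb
  sorted[12] = abaaBaAbBbbab$BAAbbA
  sorted[13] = b$BAAbbAabaaBaAbBbba
  sorted[14] = bAabaaBaAbBbbab$BAAb
  sorted[15] = bBbbab$BAAbbAabaaBaA
  sorted[16] = baaBaAbBbbab$BAAbbAa
  sorted[17] = bab$BAAbbAabaaBaAbBb
  sorted[18] = bbAabaaBaAbBbbab$BAA
  sorted[19] = bbab$BAAbbAabaaBaAbB
sorted[18] = bbAabaaBaAbBbbab$BAA

Answer: bbAabaaBaAbBbbab$BAA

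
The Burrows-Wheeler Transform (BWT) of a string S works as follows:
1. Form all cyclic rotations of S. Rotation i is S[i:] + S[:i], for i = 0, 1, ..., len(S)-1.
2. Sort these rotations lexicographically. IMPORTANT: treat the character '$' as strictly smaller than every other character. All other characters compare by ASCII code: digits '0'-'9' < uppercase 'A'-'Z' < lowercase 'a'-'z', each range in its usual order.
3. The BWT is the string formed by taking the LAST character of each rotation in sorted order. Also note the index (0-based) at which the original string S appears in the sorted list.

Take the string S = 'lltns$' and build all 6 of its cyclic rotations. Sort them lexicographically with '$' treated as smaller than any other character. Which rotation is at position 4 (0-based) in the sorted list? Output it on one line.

All 6 rotations (rotation i = S[i:]+S[:i]):
  rot[0] = lltns$
  rot[1] = ltns$l
  rot[2] = tns$ll
  rot[3] = ns$llt
  rot[4] = s$lltn
  rot[5] = $lltns
Sorted (with $ < everything):
  sorted[0] = $lltns
  sorted[1] = lltns$
  sorted[2] = ltns$l
  sorted[3] = ns$llt
  sorted[4] = s$lltn
  sorted[5] = tns$ll
sorted[4] = s$lltn

Answer: s$lltn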